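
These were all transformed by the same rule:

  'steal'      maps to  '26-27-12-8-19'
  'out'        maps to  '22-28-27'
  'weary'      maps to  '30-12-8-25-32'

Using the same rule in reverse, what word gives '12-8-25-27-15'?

s is letter #19 and maps to 26: an offset of 7. Letters become their 1-based position plus 7 (so a→8, b→9, …).
Undoing it on 12-8-25-27-15: 12→(12−7)÷1=5=e, 8→(8−7)÷1=1=a, 25→(25−7)÷1=18=r, 27→(27−7)÷1=20=t, 15→(15−7)÷1=8=h.

earth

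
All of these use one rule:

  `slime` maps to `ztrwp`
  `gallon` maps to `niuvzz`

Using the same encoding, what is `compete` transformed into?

In slime: s→z is +7, l→t is +8, i→r is +9, m→w is +10 — the shift increases by 1 each position. Letter i (0-indexed) is shifted by i+7, so successive shifts are 7, 8, 9, ….
Applying it to compete: c+7=j, o+8=w, m+9=v, p+10=z, e+11=p, t+12=f, e+13=r.

jwvzpfr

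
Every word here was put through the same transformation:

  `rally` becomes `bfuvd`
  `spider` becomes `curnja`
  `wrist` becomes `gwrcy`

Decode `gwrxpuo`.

wrinkle

Shifts by position in rally: pos 0: r→b (+10), pos 1: a→f (+5), pos 2: l→u (+9), pos 3: l→v (+10), pos 4: y→d (+5) — repeating every 3. A repeating key of period 3 is used — shifts +10, +5, +9 over and over.
Undoing it on gwrxpuo: g−10=w, w−5=r, r−9=i, x−10=n, p−5=k, u−9=l, o−10=e.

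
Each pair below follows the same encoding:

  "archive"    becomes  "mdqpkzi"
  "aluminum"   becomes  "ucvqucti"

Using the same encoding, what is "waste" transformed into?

The output letters match the input read backwards, each shifted +8: archive reversed is evihcra. Two steps: reverse the string, then apply a Caesar shift of +8.
Applying it to waste: reverse → etsaw; then shift: e+8=m, t+8=b, s+8=a, a+8=i, w+8=e.

mbaie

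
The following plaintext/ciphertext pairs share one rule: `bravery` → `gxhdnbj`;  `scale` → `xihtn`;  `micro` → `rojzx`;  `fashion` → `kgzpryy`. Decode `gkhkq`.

In bravery: b→g is +5, r→x is +6, a→h is +7, v→d is +8 — the shift increases by 1 each position. Each letter shifts forward by (position + 5), i.e. 5, 6, 7, … — the shift grows by one for each successive letter.
Reversing it on gkhkq: g−5=b, k−6=e, h−7=a, k−8=c, q−9=h.

beach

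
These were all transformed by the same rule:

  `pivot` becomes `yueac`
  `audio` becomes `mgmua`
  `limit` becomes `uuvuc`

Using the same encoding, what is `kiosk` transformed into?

The shift depends on letter class: consonant p→y is +9, but vowel i→u is +12. Two shifts are in play — +12 for a/e/i/o/u, +9 for every other letter.
On kiosk: k(cons)+9=t, i(vowel)+12=u, o(vowel)+12=a, s(cons)+9=b, k(cons)+9=t.

tuabt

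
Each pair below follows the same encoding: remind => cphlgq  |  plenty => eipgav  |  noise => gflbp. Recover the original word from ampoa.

theft

Each letter's alphabet position (a=0..z=25) is mapped through 25·x+19 mod 26 — an affine cipher.
Undoing it on ampoa: a(0)→25·(0−19)≡19=t; m(12)→25·(12−19)≡7=h; p(15)→25·(15−19)≡4=e; o(14)→25·(14−19)≡5=f; a(0)→25·(0−19)≡19=t (all mod 26).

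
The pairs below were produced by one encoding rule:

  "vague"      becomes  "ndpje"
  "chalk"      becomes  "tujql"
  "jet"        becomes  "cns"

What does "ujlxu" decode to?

The output letters match the input read backwards, each shifted +9: vague reversed is eugav. Two steps: reverse the string, then apply a Caesar shift of +9.
Decoding ujlxu: shift back: u−9=l, j−9=a, l−9=c, x−9=o, u−9=l → lacol; then reverse → local.

local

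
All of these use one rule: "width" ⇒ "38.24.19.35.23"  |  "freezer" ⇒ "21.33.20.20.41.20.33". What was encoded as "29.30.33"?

nor

w is letter #23 and maps to 38: an offset of 15. The number is (letter's place in the alphabet, a=1) + 15.
Reversing it on 29.30.33: 29→(29−15)÷1=14=n, 30→(30−15)÷1=15=o, 33→(33−15)÷1=18=r.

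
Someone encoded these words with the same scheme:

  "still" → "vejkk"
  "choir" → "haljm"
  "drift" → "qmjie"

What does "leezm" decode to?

This is an affine cipher: with a=0,…,z=25, each position x becomes (9x+15) mod 26.
Undoing it on leezm: l(11)→3·(11−15)≡14=o; e(4)→3·(4−15)≡19=t; e(4)→3·(4−15)≡19=t; z(25)→3·(25−15)≡4=e; m(12)→3·(12−15)≡17=r (all mod 26).

otter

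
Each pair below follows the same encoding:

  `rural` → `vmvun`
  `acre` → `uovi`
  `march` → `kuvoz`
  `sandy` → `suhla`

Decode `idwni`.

r(17)→v(21) and u(20)→m(12) fit y≡23x+20 (mod 26); the inverse of 23 mod 26 is 17. Treating letters as 0–25, the rule is x ↦ 23x + 20 (mod 26).
Undoing it on idwni: i(8)→17·(8−20)≡4=e; d(3)→17·(3−20)≡23=x; w(22)→17·(22−20)≡8=i; n(13)→17·(13−20)≡11=l; i(8)→17·(8−20)≡4=e (all mod 26).

exile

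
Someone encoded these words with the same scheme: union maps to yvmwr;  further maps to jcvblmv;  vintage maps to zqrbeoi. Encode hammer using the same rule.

liquiz

Shifts by position in union: pos 0: u→y (+4), pos 1: n→v (+8), pos 2: i→m (+4), pos 3: o→w (+8) — repeating every 2. A repeating key of period 2 is used — shifts +4, +8 over and over.
Applying it to hammer: h+4=l, a+8=i, m+4=q, m+8=u, e+4=i, r+8=z.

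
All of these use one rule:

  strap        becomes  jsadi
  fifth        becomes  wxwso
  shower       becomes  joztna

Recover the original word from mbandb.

This is an affine cipher: with a=0,…,z=25, each position x becomes (9x+3) mod 26.
Decoding mbandb: m(12)→3·(12−3)≡1=b; b(1)→3·(1−3)≡20=u; a(0)→3·(0−3)≡17=r; n(13)→3·(13−3)≡4=e; d(3)→3·(3−3)≡0=a; b(1)→3·(1−3)≡20=u (all mod 26).

bureau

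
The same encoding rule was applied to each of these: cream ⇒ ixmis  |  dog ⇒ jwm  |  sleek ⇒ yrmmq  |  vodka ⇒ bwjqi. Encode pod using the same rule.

vwj

The shift depends on letter class: consonant c→i is +6, but vowel e→m is +8. The rule splits by letter class: vowels +8, consonants +6.
For pod: p(cons)+6=v, o(vowel)+8=w, d(cons)+6=j.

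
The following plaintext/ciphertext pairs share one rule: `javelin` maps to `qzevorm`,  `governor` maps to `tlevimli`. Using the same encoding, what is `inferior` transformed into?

Each pair mirrors across the alphabet (j↔q, a↔z, v↔e): positions sum to 25. This is the alphabet-reversal cipher (Atbash): a becomes z, b becomes y, etc.
For inferior: i↔r, n↔m, f↔u, e↔v, r↔i, i↔r, o↔l, r↔i.

rmuvirli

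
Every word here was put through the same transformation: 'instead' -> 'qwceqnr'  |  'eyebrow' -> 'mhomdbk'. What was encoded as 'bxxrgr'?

tongue

In instead: i→q is +8, n→w is +9, s→c is +10, t→e is +11 — the shift increases by 1 each position. Each letter shifts forward by (position + 8), i.e. 8, 9, 10, … — the shift grows by one for each successive letter.
Undoing it on bxxrgr: b−8=t, x−9=o, x−10=n, r−11=g, g−12=u, r−13=e.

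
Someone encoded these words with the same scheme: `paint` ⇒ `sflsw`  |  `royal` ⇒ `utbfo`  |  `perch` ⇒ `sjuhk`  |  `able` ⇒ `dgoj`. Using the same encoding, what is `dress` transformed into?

gwhxv

Shifts by position in paint: pos 0: p→s (+3), pos 1: a→f (+5), pos 2: i→l (+3), pos 3: n→s (+5) — repeating every 2. It's a Vigenère-style cipher with numeric key [3,5]: position i shifts by key[i mod 2].
Applying it to dress: d+3=g, r+5=w, e+3=h, s+5=x, s+3=v.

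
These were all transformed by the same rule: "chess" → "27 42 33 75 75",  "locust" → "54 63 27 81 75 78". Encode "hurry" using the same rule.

c(#3)→27 and h(#8)→42: differences scale by 3, so n = 3·pos + 18. Each letter becomes 3×(its alphabet position, a=1..z=26) + 18.
For hurry: h=8→42, u=21→81, r=18→72, r=18→72, y=25→93.

42 81 72 72 93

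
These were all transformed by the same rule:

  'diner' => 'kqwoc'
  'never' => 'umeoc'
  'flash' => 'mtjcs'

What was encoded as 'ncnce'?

guest

In diner: d→k is +7, i→q is +8, n→w is +9, e→o is +10 — the shift increases by 1 each position. The shift increases by 1 at each position, starting from +7: 7, 8, 9, ….
Reversing it on ncnce: n−7=g, c−8=u, n−9=e, c−10=s, e−11=t.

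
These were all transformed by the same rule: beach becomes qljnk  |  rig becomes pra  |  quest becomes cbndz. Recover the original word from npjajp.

The word is reversed, then every letter is shifted forward by 9.
Reversing it on npjajp: shift back: n−9=e, p−9=g, j−9=a, a−9=r, j−9=a, p−9=g → egarag; then reverse → garage.

garage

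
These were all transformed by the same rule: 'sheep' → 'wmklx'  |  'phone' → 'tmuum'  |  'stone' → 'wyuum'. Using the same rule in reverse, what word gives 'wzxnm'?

In sheep: s→w is +4, h→m is +5, e→k is +6, e→l is +7 — the shift increases by 1 each position. The shift increases by 1 at each position, starting from +4: 4, 5, 6, ….
Undoing it on wzxnm: w−4=s, z−5=u, x−6=r, n−7=g, m−8=e.

surge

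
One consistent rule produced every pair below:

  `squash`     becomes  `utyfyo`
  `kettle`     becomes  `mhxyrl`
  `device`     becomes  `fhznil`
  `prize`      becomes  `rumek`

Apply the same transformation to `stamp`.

uwerv

In squash: s→u is +2, q→t is +3, u→y is +4, a→f is +5 — the shift increases by 1 each position. Each letter shifts forward by (position + 2), i.e. 2, 3, 4, … — the shift grows by one for each successive letter.
Applying it to stamp: s+2=u, t+3=w, a+4=e, m+5=r, p+6=v.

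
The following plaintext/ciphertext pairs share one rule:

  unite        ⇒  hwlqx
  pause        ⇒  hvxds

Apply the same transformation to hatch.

The output letters match the input read backwards, each shifted +3: unite reversed is etinu. Read the word backwards and shift each letter +3.
Applying it to hatch: reverse → hctah; then shift: h+3=k, c+3=f, t+3=w, a+3=d, h+3=k.

kfwdk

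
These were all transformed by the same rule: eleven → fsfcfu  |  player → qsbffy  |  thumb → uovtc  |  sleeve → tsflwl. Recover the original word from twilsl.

sphere

A repeating key of period 2 is used — shifts +1, +7 over and over.
Reversing it on twilsl: t−1=s, w−7=p, i−1=h, l−7=e, s−1=r, l−7=e.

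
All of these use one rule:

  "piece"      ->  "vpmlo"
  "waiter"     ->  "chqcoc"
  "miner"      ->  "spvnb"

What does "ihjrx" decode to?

cabin

In piece: p→v is +6, i→p is +7, e→m is +8, c→l is +9 — the shift increases by 1 each position. Each letter shifts forward by (position + 6), i.e. 6, 7, 8, … — the shift grows by one for each successive letter.
Decoding ihjrx: i−6=c, h−7=a, j−8=b, r−9=i, x−10=n.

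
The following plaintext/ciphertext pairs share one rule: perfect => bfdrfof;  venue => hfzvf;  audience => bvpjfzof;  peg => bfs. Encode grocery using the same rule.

The shift depends on letter class: consonant p→b is +12, but vowel e→f is +1. The rule splits by letter class: vowels +1, consonants +12.
Applying it to grocery: g(cons)+12=s, r(cons)+12=d, o(vowel)+1=p, c(cons)+12=o, e(vowel)+1=f, r(cons)+12=d, y(cons)+12=k.

sdpofdk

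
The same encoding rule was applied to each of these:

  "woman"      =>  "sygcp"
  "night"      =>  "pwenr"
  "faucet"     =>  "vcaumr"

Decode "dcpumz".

dancer

This is an affine cipher: with a=0,…,z=25, each position x becomes (9x+2) mod 26.
Decoding dcpumz: d(3)→3·(3−2)≡3=d; c(2)→3·(2−2)≡0=a; p(15)→3·(15−2)≡13=n; u(20)→3·(20−2)≡2=c; m(12)→3·(12−2)≡4=e; z(25)→3·(25−2)≡17=r (all mod 26).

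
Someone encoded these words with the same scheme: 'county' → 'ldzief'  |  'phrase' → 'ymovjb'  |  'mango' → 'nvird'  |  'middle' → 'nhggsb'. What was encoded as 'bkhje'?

c(2)→l(11) and o(14)→d(3) fit y≡21x+21 (mod 26); the inverse of 21 mod 26 is 5. This is an affine cipher: with a=0,…,z=25, each position x becomes (21x+21) mod 26.
Reversing it on bkhje: b(1)→5·(1−21)≡4=e; k(10)→5·(10−21)≡23=x; h(7)→5·(7−21)≡8=i; j(9)→5·(9−21)≡18=s; e(4)→5·(4−21)≡19=t (all mod 26).

exist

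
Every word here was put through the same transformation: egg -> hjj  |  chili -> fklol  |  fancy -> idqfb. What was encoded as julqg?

Compare letters: e→h is +3, g→j is +3, g→j is +3 — a constant shift. Every letter moves 3 places later in the alphabet, wrapping around z→a.
Decoding julqg: j−3=g, u−3=r, l−3=i, q−3=n, g−3=d.

grind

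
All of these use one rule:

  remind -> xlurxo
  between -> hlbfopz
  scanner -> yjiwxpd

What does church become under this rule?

Letter i (0-indexed) is shifted by i+6, so successive shifts are 6, 7, 8, ….
On church: c+6=i, h+7=o, u+8=c, r+9=a, c+10=m, h+11=s.

iocams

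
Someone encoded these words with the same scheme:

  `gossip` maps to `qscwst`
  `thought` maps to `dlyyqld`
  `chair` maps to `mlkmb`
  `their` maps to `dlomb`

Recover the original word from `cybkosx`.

surgeon

The shifts repeat in a cycle of length 2: positions 0,1,… shift by +10, +4, then the pattern repeats.
Undoing it on cybkosx: c−10=s, y−4=u, b−10=r, k−4=g, o−10=e, s−4=o, x−10=n.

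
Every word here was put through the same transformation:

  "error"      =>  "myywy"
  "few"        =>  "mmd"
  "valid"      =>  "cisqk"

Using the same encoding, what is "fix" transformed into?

The shift depends on letter class: consonant r→y is +7, but vowel e→m is +8. The rule splits by letter class: vowels +8, consonants +7.
Applying it to fix: f(cons)+7=m, i(vowel)+8=q, x(cons)+7=e.

mqe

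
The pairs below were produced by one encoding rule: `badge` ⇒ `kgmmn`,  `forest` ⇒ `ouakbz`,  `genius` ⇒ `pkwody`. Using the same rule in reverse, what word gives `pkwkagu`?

Shifts by position in badge: pos 0: b→k (+9), pos 1: a→g (+6), pos 2: d→m (+9), pos 3: g→m (+6) — repeating every 2. It's a Vigenère-style cipher with numeric key [9,6]: position i shifts by key[i mod 2].
Reversing it on pkwkagu: p−9=g, k−6=e, w−9=n, k−6=e, a−9=r, g−6=a, u−9=l.

general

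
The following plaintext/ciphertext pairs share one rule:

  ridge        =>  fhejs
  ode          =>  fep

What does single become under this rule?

fmhojt

The output letters match the input read backwards, each shifted +1: ridge reversed is egdir. Read the word backwards and shift each letter +1.
On single: reverse → elgnis; then shift: e+1=f, l+1=m, g+1=h, n+1=o, i+1=j, s+1=t.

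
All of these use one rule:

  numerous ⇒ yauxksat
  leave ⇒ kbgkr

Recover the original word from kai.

The word is reversed, then every letter is shifted forward by 6.
Decoding kai: shift back: k−6=e, a−6=u, i−6=c → euc; then reverse → cue.

cue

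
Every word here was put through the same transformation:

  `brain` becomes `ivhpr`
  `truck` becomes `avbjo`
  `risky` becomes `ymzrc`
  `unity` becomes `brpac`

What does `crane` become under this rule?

jvhui

Shifts by position in brain: pos 0: b→i (+7), pos 1: r→v (+4), pos 2: a→h (+7), pos 3: i→p (+7), pos 4: n→r (+4) — repeating every 3. A repeating key of period 3 is used — shifts +7, +4, +7 over and over.
Applying it to crane: c+7=j, r+4=v, a+7=h, n+7=u, e+4=i.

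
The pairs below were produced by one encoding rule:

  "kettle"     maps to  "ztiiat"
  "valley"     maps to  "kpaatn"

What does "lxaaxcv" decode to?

willing

Compare letters: k→z is +15, e→t is +15, t→i is +15 — a constant shift. Each letter is shifted forward by 15 in the alphabet (a Caesar shift of +15).
Reversing it on lxaaxcv: l−15=w, x−15=i, a−15=l, a−15=l, x−15=i, c−15=n, v−15=g.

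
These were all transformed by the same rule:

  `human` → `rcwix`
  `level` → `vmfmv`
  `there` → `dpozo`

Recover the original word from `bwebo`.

route

Shifts by position in human: pos 0: h→r (+10), pos 1: u→c (+8), pos 2: m→w (+10), pos 3: a→i (+8) — repeating every 2. A repeating key of period 2 is used — shifts +10, +8 over and over.
Undoing it on bwebo: b−10=r, w−8=o, e−10=u, b−8=t, o−10=e.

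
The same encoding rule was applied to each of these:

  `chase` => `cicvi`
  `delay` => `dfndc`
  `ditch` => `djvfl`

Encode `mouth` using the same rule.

In chase: c→c is +0, h→i is +1, a→c is +2, s→v is +3 — the shift increases by 1 each position. Letter i (0-indexed) is shifted by i+0, so successive shifts are 0, 1, 2, ….
On mouth: m+0=m, o+1=p, u+2=w, t+3=w, h+4=l.

mpwwl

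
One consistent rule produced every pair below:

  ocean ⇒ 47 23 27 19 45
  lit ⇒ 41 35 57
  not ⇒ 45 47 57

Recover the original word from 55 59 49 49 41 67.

o(#15)→47 and c(#3)→23: differences scale by 2, so n = 2·pos + 17. The formula is n = 2×(alphabet index, a=1) + 17.
Decoding 55 59 49 49 41 67: 55→(55−17)÷2=19=s, 59→(59−17)÷2=21=u, 49→(49−17)÷2=16=p, 49→(49−17)÷2=16=p, 41→(41−17)÷2=12=l, 67→(67−17)÷2=25=y.

supply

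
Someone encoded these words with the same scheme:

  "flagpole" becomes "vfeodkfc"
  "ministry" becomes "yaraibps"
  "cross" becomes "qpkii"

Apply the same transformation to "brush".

f(5)→v(21) and l(11)→f(5) fit y≡19x+4 (mod 26); the inverse of 19 mod 26 is 11. This is an affine cipher: with a=0,…,z=25, each position x becomes (19x+4) mod 26.
On brush: b(1)→19·1+4≡23=x; r(17)→19·17+4≡15=p; u(20)→19·20+4≡20=u; s(18)→19·18+4≡8=i; h(7)→19·7+4≡7=h (all mod 26).

xpuih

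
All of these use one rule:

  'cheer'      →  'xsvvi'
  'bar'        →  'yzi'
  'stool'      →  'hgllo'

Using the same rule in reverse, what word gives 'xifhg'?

crust

Each letter is replaced by its mirror in the alphabet: a↔z, b↔y, c↔x, and so on (the Atbash cipher).
Undoing it on xifhg: x↔c, i↔r, f↔u, h↔s, g↔t.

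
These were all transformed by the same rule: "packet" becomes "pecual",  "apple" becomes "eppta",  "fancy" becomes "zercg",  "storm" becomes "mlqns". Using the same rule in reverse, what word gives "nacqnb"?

Each letter's alphabet position (a=0..z=25) is mapped through 25·x+4 mod 26 — an affine cipher.
Reversing it on nacqnb: n(13)→25·(13−4)≡17=r; a(0)→25·(0−4)≡4=e; c(2)→25·(2−4)≡2=c; q(16)→25·(16−4)≡14=o; n(13)→25·(13−4)≡17=r; b(1)→25·(1−4)≡3=d (all mod 26).

record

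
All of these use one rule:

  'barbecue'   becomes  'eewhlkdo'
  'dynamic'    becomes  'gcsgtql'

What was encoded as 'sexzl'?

paste

In barbecue: b→e is +3, a→e is +4, r→w is +5, b→h is +6 — the shift increases by 1 each position. The shift increases by 1 at each position, starting from +3: 3, 4, 5, ….
Undoing it on sexzl: s−3=p, e−4=a, x−5=s, z−6=t, l−7=e.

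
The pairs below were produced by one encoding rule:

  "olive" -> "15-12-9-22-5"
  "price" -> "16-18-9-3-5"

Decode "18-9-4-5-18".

o is letter #15 and maps to 15: an offset of 0. Letters become their 1-indexed alphabet positions: a=1 … z=26.
Undoing it on 18-9-4-5-18: 18=r, 9=i, 4=d, 5=e, 18=r.

rider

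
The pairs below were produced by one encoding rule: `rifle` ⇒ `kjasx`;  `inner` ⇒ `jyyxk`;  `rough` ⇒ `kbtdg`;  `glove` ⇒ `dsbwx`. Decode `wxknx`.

This is an affine cipher: with a=0,…,z=25, each position x becomes (3x+11) mod 26.
Reversing it on wxknx: w(22)→9·(22−11)≡21=v; x(23)→9·(23−11)≡4=e; k(10)→9·(10−11)≡17=r; n(13)→9·(13−11)≡18=s; x(23)→9·(23−11)≡4=e (all mod 26).

verse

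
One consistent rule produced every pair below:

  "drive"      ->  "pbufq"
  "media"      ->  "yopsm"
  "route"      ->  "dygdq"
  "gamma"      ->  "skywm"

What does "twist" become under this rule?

fgucf

Shifts by position in drive: pos 0: d→p (+12), pos 1: r→b (+10), pos 2: i→u (+12), pos 3: v→f (+10) — repeating every 2. It's a Vigenère-style cipher with numeric key [12,10]: position i shifts by key[i mod 2].
On twist: t+12=f, w+10=g, i+12=u, s+10=c, t+12=f.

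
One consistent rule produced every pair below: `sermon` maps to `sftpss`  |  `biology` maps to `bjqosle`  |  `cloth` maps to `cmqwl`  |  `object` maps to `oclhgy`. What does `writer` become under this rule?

wskwiw

In sermon: s→s is +0, e→f is +1, r→t is +2, m→p is +3 — the shift increases by 1 each position. The shift increases by 1 at each position, starting from +0: 0, 1, 2, ….
On writer: w+0=w, r+1=s, i+2=k, t+3=w, e+4=i, r+5=w.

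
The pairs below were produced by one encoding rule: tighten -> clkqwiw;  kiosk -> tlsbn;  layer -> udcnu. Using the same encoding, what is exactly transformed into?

Shifts by position in tighten: pos 0: t→c (+9), pos 1: i→l (+3), pos 2: g→k (+4), pos 3: h→q (+9), pos 4: t→w (+3), pos 5: e→i (+4) — repeating every 3. The shifts repeat in a cycle of length 3: positions 0,1,… shift by +9, +3, +4, then the pattern repeats.
On exactly: e+9=n, x+3=a, a+4=e, c+9=l, t+3=w, l+4=p, y+9=h.

naelwph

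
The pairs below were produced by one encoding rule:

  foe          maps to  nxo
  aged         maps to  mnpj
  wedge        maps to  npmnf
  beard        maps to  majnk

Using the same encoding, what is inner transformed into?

The output letters match the input read backwards, each shifted +9: foe reversed is eof. The word is reversed, then every letter is shifted forward by 9.
On inner: reverse → renni; then shift: r+9=a, e+9=n, n+9=w, n+9=w, i+9=r.

anwwr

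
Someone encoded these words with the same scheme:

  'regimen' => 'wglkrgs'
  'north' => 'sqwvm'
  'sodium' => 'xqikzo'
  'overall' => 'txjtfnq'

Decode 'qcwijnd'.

It's a Vigenère-style cipher with numeric key [5,2]: position i shifts by key[i mod 2].
Undoing it on qcwijnd: q−5=l, c−2=a, w−5=r, i−2=g, j−5=e, n−2=l, d−5=y.

largely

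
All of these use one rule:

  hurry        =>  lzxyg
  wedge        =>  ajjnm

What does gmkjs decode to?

check

In hurry: h→l is +4, u→z is +5, r→x is +6, r→y is +7 — the shift increases by 1 each position. Letter i (0-indexed) is shifted by i+4, so successive shifts are 4, 5, 6, ….
Undoing it on gmkjs: g−4=c, m−5=h, k−6=e, j−7=c, s−8=k.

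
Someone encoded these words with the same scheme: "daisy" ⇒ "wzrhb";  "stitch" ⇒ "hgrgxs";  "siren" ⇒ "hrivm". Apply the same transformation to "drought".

wilftsg

Each pair mirrors across the alphabet (d↔w, a↔z, i↔r): positions sum to 25. Each letter is replaced by its mirror in the alphabet: a↔z, b↔y, c↔x, and so on (the Atbash cipher).
For drought: d↔w, r↔i, o↔l, u↔f, g↔t, h↔s, t↔g.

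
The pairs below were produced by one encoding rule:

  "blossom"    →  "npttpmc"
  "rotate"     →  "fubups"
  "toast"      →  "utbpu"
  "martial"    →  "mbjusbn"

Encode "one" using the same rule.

fop

Two steps: reverse the string, then apply a Caesar shift of +1.
On one: reverse → eno; then shift: e+1=f, n+1=o, o+1=p.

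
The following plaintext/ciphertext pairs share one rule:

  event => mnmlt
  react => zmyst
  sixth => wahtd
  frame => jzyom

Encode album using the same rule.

e(4)→m(12) and v(21)→n(13) fit y≡23x+24 (mod 26); the inverse of 23 mod 26 is 17. Each letter's alphabet position (a=0..z=25) is mapped through 23·x+24 mod 26 — an affine cipher.
For album: a(0)→23·0+24≡24=y; l(11)→23·11+24≡17=r; b(1)→23·1+24≡21=v; u(20)→23·20+24≡16=q; m(12)→23·12+24≡14=o (all mod 26).

yrvqo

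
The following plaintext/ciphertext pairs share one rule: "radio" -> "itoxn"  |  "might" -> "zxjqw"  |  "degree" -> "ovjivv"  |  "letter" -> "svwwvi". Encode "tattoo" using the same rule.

Each letter's alphabet position (a=0..z=25) is mapped through 7·x+19 mod 26 — an affine cipher.
Applying it to tattoo: t(19)→7·19+19≡22=w; a(0)→7·0+19≡19=t; t(19)→7·19+19≡22=w; t(19)→7·19+19≡22=w; o(14)→7·14+19≡13=n; o(14)→7·14+19≡13=n (all mod 26).

wtwwnn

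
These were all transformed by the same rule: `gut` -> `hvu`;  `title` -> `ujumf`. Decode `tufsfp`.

stereo

Each letter is shifted forward by 1 in the alphabet (a Caesar shift of +1).
Undoing it on tufsfp: t−1=s, u−1=t, f−1=e, s−1=r, f−1=e, p−1=o.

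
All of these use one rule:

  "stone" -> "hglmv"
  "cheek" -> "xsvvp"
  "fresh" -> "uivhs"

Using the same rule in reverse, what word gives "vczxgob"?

exactly

Each pair mirrors across the alphabet (s↔h, t↔g, o↔l): positions sum to 25. Each letter is replaced by its mirror in the alphabet: a↔z, b↔y, c↔x, and so on (the Atbash cipher).
Undoing it on vczxgob: v↔e, c↔x, z↔a, x↔c, g↔t, o↔l, b↔y.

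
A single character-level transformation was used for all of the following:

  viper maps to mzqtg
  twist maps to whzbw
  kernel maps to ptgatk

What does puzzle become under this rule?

Each letter's alphabet position (a=0..z=25) is mapped through 21·x+13 mod 26 — an affine cipher.
Applying it to puzzle: p(15)→21·15+13≡16=q; u(20)→21·20+13≡17=r; z(25)→21·25+13≡18=s; z(25)→21·25+13≡18=s; l(11)→21·11+13≡10=k; e(4)→21·4+13≡19=t (all mod 26).

qrsskt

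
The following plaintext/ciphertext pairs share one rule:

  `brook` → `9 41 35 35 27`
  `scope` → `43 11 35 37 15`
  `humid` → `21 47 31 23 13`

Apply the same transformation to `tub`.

45 47 9

b(#2)→9 and r(#18)→41: differences scale by 2, so n = 2·pos + 5. With a=1..z=26, the number is 2·pos + 5.
Applying it to tub: t=20→45, u=21→47, b=2→9.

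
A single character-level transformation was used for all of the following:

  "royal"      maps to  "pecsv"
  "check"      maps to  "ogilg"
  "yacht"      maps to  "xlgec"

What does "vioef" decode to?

baker

The word is reversed, then every letter is shifted forward by 4.
Decoding vioef: shift back: v−4=r, i−4=e, o−4=k, e−4=a, f−4=b → rekab; then reverse → baker.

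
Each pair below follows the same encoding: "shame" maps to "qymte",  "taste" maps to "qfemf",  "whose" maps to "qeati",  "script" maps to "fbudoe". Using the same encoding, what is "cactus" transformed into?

The word is reversed, then every letter is shifted forward by 12.
On cactus: reverse → sutcac; then shift: s+12=e, u+12=g, t+12=f, c+12=o, a+12=m, c+12=o.

egfomo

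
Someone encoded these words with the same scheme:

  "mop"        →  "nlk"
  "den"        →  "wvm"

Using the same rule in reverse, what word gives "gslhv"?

Each pair mirrors across the alphabet (m↔n, o↔l, p↔k): positions sum to 25. This is the alphabet-reversal cipher (Atbash): a becomes z, b becomes y, etc.
Undoing it on gslhv: g↔t, s↔h, l↔o, h↔s, v↔e.

those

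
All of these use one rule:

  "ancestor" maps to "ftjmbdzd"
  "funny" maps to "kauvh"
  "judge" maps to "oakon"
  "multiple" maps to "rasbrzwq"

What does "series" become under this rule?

The shift increases by 1 at each position, starting from +5: 5, 6, 7, ….
Applying it to series: s+5=x, e+6=k, r+7=y, i+8=q, e+9=n, s+10=c.

xkyqnc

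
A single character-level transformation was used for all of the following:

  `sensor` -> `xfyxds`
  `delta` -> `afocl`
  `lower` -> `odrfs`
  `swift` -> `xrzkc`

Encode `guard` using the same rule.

phlsa

s(18)→x(23) and e(4)→f(5) fit y≡5x+11 (mod 26); the inverse of 5 mod 26 is 21. Each letter's alphabet position (a=0..z=25) is mapped through 5·x+11 mod 26 — an affine cipher.
For guard: g(6)→5·6+11≡15=p; u(20)→5·20+11≡7=h; a(0)→5·0+11≡11=l; r(17)→5·17+11≡18=s; d(3)→5·3+11≡0=a (all mod 26).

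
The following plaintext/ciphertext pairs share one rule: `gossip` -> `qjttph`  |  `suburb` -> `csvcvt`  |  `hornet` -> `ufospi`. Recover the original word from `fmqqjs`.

The output letters match the input read backwards, each shifted +1: gossip reversed is pissog. The word is reversed, then every letter is shifted forward by 1.
Reversing it on fmqqjs: shift back: f−1=e, m−1=l, q−1=p, q−1=p, j−1=i, s−1=r → elppir; then reverse → ripple.

ripple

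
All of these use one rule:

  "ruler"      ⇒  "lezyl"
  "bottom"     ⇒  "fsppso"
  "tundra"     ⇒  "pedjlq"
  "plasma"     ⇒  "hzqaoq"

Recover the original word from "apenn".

stuff

r(17)→l(11) and u(20)→e(4) fit y≡15x+16 (mod 26); the inverse of 15 mod 26 is 7. Each letter's alphabet position (a=0..z=25) is mapped through 15·x+16 mod 26 — an affine cipher.
Decoding apenn: a(0)→7·(0−16)≡18=s; p(15)→7·(15−16)≡19=t; e(4)→7·(4−16)≡20=u; n(13)→7·(13−16)≡5=f; n(13)→7·(13−16)≡5=f (all mod 26).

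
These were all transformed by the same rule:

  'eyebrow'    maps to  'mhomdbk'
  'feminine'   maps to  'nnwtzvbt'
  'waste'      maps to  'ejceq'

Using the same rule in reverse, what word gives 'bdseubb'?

tuition

In eyebrow: e→m is +8, y→h is +9, e→o is +10, b→m is +11 — the shift increases by 1 each position. The shift increases by 1 at each position, starting from +8: 8, 9, 10, ….
Decoding bdseubb: b−8=t, d−9=u, s−10=i, e−11=t, u−12=i, b−13=o, b−14=n.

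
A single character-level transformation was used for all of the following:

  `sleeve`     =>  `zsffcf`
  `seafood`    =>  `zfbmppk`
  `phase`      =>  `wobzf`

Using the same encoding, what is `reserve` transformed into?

yfzfycf

The shift depends on letter class: consonant s→z is +7, but vowel e→f is +1. The rule splits by letter class: vowels +1, consonants +7.
On reserve: r(cons)+7=y, e(vowel)+1=f, s(cons)+7=z, e(vowel)+1=f, r(cons)+7=y, v(cons)+7=c, e(vowel)+1=f.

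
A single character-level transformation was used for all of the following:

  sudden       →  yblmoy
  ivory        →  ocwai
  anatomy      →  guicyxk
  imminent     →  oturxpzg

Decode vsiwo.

plane

In sudden: s→y is +6, u→b is +7, d→l is +8, d→m is +9 — the shift increases by 1 each position. The shift increases by 1 at each position, starting from +6: 6, 7, 8, ….
Undoing it on vsiwo: v−6=p, s−7=l, i−8=a, w−9=n, o−10=e.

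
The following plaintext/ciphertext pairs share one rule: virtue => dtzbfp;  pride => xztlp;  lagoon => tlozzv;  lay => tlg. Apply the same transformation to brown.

jzzev

The shift depends on letter class: consonant v→d is +8, but vowel i→t is +11. The rule splits by letter class: vowels +11, consonants +8.
For brown: b(cons)+8=j, r(cons)+8=z, o(vowel)+11=z, w(cons)+8=e, n(cons)+8=v.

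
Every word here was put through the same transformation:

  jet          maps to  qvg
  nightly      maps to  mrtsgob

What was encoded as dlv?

woe

Each pair mirrors across the alphabet (j↔q, e↔v, t↔g): positions sum to 25. Each letter is replaced by its mirror in the alphabet: a↔z, b↔y, c↔x, and so on (the Atbash cipher).
Reversing it on dlv: d↔w, l↔o, v↔e.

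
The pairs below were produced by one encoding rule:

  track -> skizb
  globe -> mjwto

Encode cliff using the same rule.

The output letters match the input read backwards, each shifted +8: track reversed is kcart. Read the word backwards and shift each letter +8.
Applying it to cliff: reverse → ffilc; then shift: f+8=n, f+8=n, i+8=q, l+8=t, c+8=k.

nnqtk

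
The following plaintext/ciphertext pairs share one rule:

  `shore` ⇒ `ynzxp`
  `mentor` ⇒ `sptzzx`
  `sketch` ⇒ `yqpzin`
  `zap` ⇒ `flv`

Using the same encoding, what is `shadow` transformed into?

ynljzc

Two shifts are in play — +11 for a/e/i/o/u, +6 for every other letter.
For shadow: s(cons)+6=y, h(cons)+6=n, a(vowel)+11=l, d(cons)+6=j, o(vowel)+11=z, w(cons)+6=c.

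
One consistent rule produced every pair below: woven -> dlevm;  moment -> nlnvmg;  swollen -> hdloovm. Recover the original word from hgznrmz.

stamina

This is the alphabet-reversal cipher (Atbash): a becomes z, b becomes y, etc.
Reversing it on hgznrmz: h↔s, g↔t, z↔a, n↔m, r↔i, m↔n, z↔a.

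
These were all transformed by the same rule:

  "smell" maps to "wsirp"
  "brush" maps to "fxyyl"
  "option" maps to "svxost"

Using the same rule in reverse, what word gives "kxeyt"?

It's a Vigenère-style cipher with numeric key [4,6]: position i shifts by key[i mod 2].
Reversing it on kxeyt: k−4=g, x−6=r, e−4=a, y−6=s, t−4=p.

grasp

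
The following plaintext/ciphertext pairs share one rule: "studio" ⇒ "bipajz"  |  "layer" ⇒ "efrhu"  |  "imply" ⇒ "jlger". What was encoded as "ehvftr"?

Treating letters as 0–25, the rule is x ↦ 7x + 5 (mod 26).
Decoding ehvftr: e(4)→15·(4−5)≡11=l; h(7)→15·(7−5)≡4=e; v(21)→15·(21−5)≡6=g; f(5)→15·(5−5)≡0=a; t(19)→15·(19−5)≡2=c; r(17)→15·(17−5)≡24=y (all mod 26).

legacy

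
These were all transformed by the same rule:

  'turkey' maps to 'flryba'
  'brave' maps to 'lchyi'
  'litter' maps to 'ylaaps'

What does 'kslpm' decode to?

field

The output letters match the input read backwards, each shifted +7: turkey reversed is yekrut. The word is reversed, then every letter is shifted forward by 7.
Undoing it on kslpm: shift back: k−7=d, s−7=l, l−7=e, p−7=i, m−7=f → dleif; then reverse → field.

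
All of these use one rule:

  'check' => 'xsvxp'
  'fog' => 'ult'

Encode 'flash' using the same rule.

uozhs

Each pair mirrors across the alphabet (c↔x, h↔s, e↔v): positions sum to 25. This is the alphabet-reversal cipher (Atbash): a becomes z, b becomes y, etc.
Applying it to flash: f↔u, l↔o, a↔z, s↔h, h↔s.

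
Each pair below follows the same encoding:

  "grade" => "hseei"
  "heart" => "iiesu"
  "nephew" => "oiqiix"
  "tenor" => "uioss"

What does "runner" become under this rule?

The shift depends on letter class: consonant g→h is +1, but vowel a→e is +4. Two shifts are in play — +4 for a/e/i/o/u, +1 for every other letter.
Applying it to runner: r(cons)+1=s, u(vowel)+4=y, n(cons)+1=o, n(cons)+1=o, e(vowel)+4=i, r(cons)+1=s.

syoois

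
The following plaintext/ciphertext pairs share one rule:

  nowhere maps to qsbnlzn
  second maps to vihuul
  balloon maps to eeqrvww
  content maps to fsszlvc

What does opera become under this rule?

In nowhere: n→q is +3, o→s is +4, w→b is +5, h→n is +6 — the shift increases by 1 each position. The shift increases by 1 at each position, starting from +3: 3, 4, 5, ….
Applying it to opera: o+3=r, p+4=t, e+5=j, r+6=x, a+7=h.

rtjxh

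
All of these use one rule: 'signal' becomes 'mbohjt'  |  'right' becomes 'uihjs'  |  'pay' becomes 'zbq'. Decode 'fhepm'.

Two steps: reverse the string, then apply a Caesar shift of +1.
Reversing it on fhepm: shift back: f−1=e, h−1=g, e−1=d, p−1=o, m−1=l → egdol; then reverse → lodge.

lodge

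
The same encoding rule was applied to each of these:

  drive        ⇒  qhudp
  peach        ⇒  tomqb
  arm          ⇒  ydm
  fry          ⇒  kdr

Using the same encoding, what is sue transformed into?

qge

The output letters match the input read backwards, each shifted +12: drive reversed is evird. The word is reversed, then every letter is shifted forward by 12.
Applying it to sue: reverse → eus; then shift: e+12=q, u+12=g, s+12=e.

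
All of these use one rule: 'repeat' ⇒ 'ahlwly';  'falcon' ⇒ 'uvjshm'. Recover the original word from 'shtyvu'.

normal

The output letters match the input read backwards, each shifted +7: repeat reversed is taeper. Read the word backwards and shift each letter +7.
Undoing it on shtyvu: shift back: s−7=l, h−7=a, t−7=m, y−7=r, v−7=o, u−7=n → lamron; then reverse → normal.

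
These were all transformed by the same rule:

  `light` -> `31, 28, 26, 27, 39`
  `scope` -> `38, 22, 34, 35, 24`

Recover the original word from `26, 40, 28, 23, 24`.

guide

Each letter is replaced by its alphabet position (a=1..z=26) + 19.
Reversing it on 26, 40, 28, 23, 24: 26→(26−19)÷1=7=g, 40→(40−19)÷1=21=u, 28→(28−19)÷1=9=i, 23→(23−19)÷1=4=d, 24→(24−19)÷1=5=e.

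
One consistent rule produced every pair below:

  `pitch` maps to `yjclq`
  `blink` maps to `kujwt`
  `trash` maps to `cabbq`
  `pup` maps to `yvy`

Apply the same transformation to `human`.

Vowels shift forward by 1 and consonants shift forward by 9.
On human: h(cons)+9=q, u(vowel)+1=v, m(cons)+9=v, a(vowel)+1=b, n(cons)+9=w.

qvvbw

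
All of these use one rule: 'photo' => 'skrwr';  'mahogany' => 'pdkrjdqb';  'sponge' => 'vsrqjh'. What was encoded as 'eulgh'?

bride

Compare letters: p→s is +3, h→k is +3, o→r is +3 — a constant shift. It's a constant shift of +3 (ROT3).
Decoding eulgh: e−3=b, u−3=r, l−3=i, g−3=d, h−3=e.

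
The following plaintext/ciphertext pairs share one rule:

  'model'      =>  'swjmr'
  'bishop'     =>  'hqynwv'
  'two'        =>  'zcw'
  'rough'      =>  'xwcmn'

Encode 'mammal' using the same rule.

The shift depends on letter class: consonant m→s is +6, but vowel o→w is +8. Vowels shift forward by 8 and consonants shift forward by 6.
On mammal: m(cons)+6=s, a(vowel)+8=i, m(cons)+6=s, m(cons)+6=s, a(vowel)+8=i, l(cons)+6=r.

sissir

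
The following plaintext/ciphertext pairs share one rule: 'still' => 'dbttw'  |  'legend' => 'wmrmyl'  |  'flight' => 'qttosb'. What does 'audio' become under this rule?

Shifts by position in still: pos 0: s→d (+11), pos 1: t→b (+8), pos 2: i→t (+11), pos 3: l→t (+8) — repeating every 2. A repeating key of period 2 is used — shifts +11, +8 over and over.
For audio: a+11=l, u+8=c, d+11=o, i+8=q, o+11=z.

lcoqz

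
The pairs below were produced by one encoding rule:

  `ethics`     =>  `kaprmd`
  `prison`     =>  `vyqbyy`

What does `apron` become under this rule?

gwzxx

In ethics: e→k is +6, t→a is +7, h→p is +8, i→r is +9 — the shift increases by 1 each position. Letter i (0-indexed) is shifted by i+6, so successive shifts are 6, 7, 8, ….
For apron: a+6=g, p+7=w, r+8=z, o+9=x, n+10=x.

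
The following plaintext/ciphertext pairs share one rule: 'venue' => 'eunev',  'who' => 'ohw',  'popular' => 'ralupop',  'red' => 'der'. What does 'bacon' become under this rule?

nocab

The output letters match the input read backwards: venue reversed is eunev. It's just the letters in reverse order.
For bacon: reverse → nocab.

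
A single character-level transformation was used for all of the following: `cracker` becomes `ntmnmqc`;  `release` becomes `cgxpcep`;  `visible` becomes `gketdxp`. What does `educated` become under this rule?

Shifts by position in cracker: pos 0: c→n (+11), pos 1: r→t (+2), pos 2: a→m (+12), pos 3: c→n (+11), pos 4: k→m (+2), pos 5: e→q (+12) — repeating every 3. The shifts repeat in a cycle of length 3: positions 0,1,… shift by +11, +2, +12, then the pattern repeats.
For educated: e+11=p, d+2=f, u+12=g, c+11=n, a+2=c, t+12=f, e+11=p, d+2=f.

pfgncfpf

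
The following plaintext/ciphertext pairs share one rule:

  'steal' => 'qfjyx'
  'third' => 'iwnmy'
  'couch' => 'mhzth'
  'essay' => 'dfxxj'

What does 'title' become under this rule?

The output letters match the input read backwards, each shifted +5: steal reversed is laets. Read the word backwards and shift each letter +5.
On title: reverse → eltit; then shift: e+5=j, l+5=q, t+5=y, i+5=n, t+5=y.

jqyny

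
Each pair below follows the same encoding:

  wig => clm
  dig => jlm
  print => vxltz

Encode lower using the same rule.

rrchx

The shift depends on letter class: consonant w→c is +6, but vowel i→l is +3. The rule splits by letter class: vowels +3, consonants +6.
On lower: l(cons)+6=r, o(vowel)+3=r, w(cons)+6=c, e(vowel)+3=h, r(cons)+6=x.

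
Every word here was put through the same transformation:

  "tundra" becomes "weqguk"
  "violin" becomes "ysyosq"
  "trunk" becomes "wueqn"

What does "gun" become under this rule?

jeq

Two shifts are in play — +10 for a/e/i/o/u, +3 for every other letter.
On gun: g(cons)+3=j, u(vowel)+10=e, n(cons)+3=q.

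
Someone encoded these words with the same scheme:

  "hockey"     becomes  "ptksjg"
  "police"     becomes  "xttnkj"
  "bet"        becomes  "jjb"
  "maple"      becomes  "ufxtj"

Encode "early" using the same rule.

jfztg

The shift depends on letter class: consonant h→p is +8, but vowel o→t is +5. Two shifts are in play — +5 for a/e/i/o/u, +8 for every other letter.
On early: e(vowel)+5=j, a(vowel)+5=f, r(cons)+8=z, l(cons)+8=t, y(cons)+8=g.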